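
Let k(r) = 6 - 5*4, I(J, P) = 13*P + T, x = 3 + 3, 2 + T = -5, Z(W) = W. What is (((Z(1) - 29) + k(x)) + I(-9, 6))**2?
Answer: 841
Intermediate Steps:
T = -7 (T = -2 - 5 = -7)
x = 6
I(J, P) = -7 + 13*P (I(J, P) = 13*P - 7 = -7 + 13*P)
k(r) = -14 (k(r) = 6 - 1*20 = 6 - 20 = -14)
(((Z(1) - 29) + k(x)) + I(-9, 6))**2 = (((1 - 29) - 14) + (-7 + 13*6))**2 = ((-28 - 14) + (-7 + 78))**2 = (-42 + 71)**2 = 29**2 = 841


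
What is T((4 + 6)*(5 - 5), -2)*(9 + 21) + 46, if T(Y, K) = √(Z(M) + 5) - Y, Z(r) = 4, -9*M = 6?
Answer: 136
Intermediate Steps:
M = -⅔ (M = -⅑*6 = -⅔ ≈ -0.66667)
T(Y, K) = 3 - Y (T(Y, K) = √(4 + 5) - Y = √9 - Y = 3 - Y)
T((4 + 6)*(5 - 5), -2)*(9 + 21) + 46 = (3 - (4 + 6)*(5 - 5))*(9 + 21) + 46 = (3 - 10*0)*30 + 46 = (3 - 1*0)*30 + 46 = (3 + 0)*30 + 46 = 3*30 + 46 = 90 + 46 = 136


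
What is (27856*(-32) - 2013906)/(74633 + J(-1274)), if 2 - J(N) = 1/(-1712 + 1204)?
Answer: -1475891384/37914581 ≈ -38.927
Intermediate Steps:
J(N) = 1017/508 (J(N) = 2 - 1/(-1712 + 1204) = 2 - 1/(-508) = 2 - 1*(-1/508) = 2 + 1/508 = 1017/508)
(27856*(-32) - 2013906)/(74633 + J(-1274)) = (27856*(-32) - 2013906)/(74633 + 1017/508) = (-891392 - 2013906)/(37914581/508) = -2905298*508/37914581 = -1475891384/37914581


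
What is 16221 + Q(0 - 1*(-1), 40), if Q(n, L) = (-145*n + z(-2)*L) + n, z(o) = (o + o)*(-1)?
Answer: 16237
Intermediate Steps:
z(o) = -2*o (z(o) = (2*o)*(-1) = -2*o)
Q(n, L) = -144*n + 4*L (Q(n, L) = (-145*n + (-2*(-2))*L) + n = (-145*n + 4*L) + n = -144*n + 4*L)
16221 + Q(0 - 1*(-1), 40) = 16221 + (-144*(0 - 1*(-1)) + 4*40) = 16221 + (-144*(0 + 1) + 160) = 16221 + (-144*1 + 160) = 16221 + (-144 + 160) = 16221 + 16 = 16237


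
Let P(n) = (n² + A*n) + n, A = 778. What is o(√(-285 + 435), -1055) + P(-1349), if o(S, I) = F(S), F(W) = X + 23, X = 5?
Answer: 768958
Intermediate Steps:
P(n) = n² + 779*n (P(n) = (n² + 778*n) + n = n² + 779*n)
F(W) = 28 (F(W) = 5 + 23 = 28)
o(S, I) = 28
o(√(-285 + 435), -1055) + P(-1349) = 28 - 1349*(779 - 1349) = 28 - 1349*(-570) = 28 + 768930 = 768958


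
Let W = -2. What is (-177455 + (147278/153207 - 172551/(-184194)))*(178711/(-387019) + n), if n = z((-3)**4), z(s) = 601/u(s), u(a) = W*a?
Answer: 48509632084587572860463/65529616245234012 ≈ 7.4027e+5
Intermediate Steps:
u(a) = -2*a
z(s) = -601/(2*s) (z(s) = 601/((-2*s)) = 601*(-1/(2*s)) = -601/(2*s))
n = -601/162 (n = -601/(2*((-3)**4)) = -601/2/81 = -601/2*1/81 = -601/162 ≈ -3.7099)
(-177455 + (147278/153207 - 172551/(-184194)))*(178711/(-387019) + n) = (-177455 + (147278/153207 - 172551/(-184194)))*(178711/(-387019) - 601/162) = (-177455 + (147278*(1/153207) - 172551*(-1/184194)))*(178711*(-1/387019) - 601/162) = (-177455 + (147278/153207 + 57517/61398))*(-178711/387019 - 601/162) = (-177455 + 1983842407/1045178154)*(-261549601/62697078) = -185470105475663/1045178154*(-261549601/62697078) = 48509632084587572860463/65529616245234012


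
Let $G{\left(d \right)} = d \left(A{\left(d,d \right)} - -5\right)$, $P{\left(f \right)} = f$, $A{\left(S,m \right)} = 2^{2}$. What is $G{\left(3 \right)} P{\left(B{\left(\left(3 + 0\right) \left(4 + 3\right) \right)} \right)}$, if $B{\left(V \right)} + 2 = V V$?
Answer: $11853$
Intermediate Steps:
$A{\left(S,m \right)} = 4$
$B{\left(V \right)} = -2 + V^{2}$ ($B{\left(V \right)} = -2 + V V = -2 + V^{2}$)
$G{\left(d \right)} = 9 d$ ($G{\left(d \right)} = d \left(4 - -5\right) = d \left(4 + 5\right) = d 9 = 9 d$)
$G{\left(3 \right)} P{\left(B{\left(\left(3 + 0\right) \left(4 + 3\right) \right)} \right)} = 9 \cdot 3 \left(-2 + \left(\left(3 + 0\right) \left(4 + 3\right)\right)^{2}\right) = 27 \left(-2 + \left(3 \cdot 7\right)^{2}\right) = 27 \left(-2 + 21^{2}\right) = 27 \left(-2 + 441\right) = 27 \cdot 439 = 11853$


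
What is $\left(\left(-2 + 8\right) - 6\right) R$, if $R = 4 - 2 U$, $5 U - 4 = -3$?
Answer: $0$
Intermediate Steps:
$U = \frac{1}{5}$ ($U = \frac{4}{5} + \frac{1}{5} \left(-3\right) = \frac{4}{5} - \frac{3}{5} = \frac{1}{5} \approx 0.2$)
$R = \frac{18}{5}$ ($R = 4 - \frac{2}{5} = \frac{18}{5} \approx 3.6$)
$\left(\left(-2 + 8\right) - 6\right) R = \left(\left(-2 + 8\right) - 6\right) \frac{18}{5} = \left(6 - 6\right) \frac{18}{5} = 0 \cdot \frac{18}{5} = 0$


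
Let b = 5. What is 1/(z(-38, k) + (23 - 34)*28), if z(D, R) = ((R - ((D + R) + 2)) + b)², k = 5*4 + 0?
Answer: 1/1373 ≈ 0.00072833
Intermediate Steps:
k = 20 (k = 20 + 0 = 20)
z(D, R) = (3 - D)² (z(D, R) = ((R - ((D + R) + 2)) + 5)² = ((R - (2 + D + R)) + 5)² = ((R + (-2 - D - R)) + 5)² = ((-2 - D) + 5)² = (3 - D)²)
1/(z(-38, k) + (23 - 34)*28) = 1/((-3 - 38)² + (23 - 34)*28) = 1/((-41)² - 11*28) = 1/(1681 - 308) = 1/1373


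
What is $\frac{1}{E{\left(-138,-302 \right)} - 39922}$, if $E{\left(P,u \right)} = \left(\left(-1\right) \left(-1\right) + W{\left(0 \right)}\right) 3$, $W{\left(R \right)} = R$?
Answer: $- \frac{1}{39919} \approx -2.5051 \cdot 10^{-5}$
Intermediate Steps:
$E{\left(P,u \right)} = 3$ ($E{\left(P,u \right)} = \left(\left(-1\right) \left(-1\right) + 0\right) 3 = \left(1 + 0\right) 3 = 1 \cdot 3 = 3$)
$\frac{1}{E{\left(-138,-302 \right)} - 39922} = \frac{1}{3 - 39922} = \frac{1}{-39919} = - \frac{1}{39919}$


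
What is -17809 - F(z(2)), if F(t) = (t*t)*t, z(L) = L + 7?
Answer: -18538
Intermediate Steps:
z(L) = 7 + L
F(t) = t³ (F(t) = t²*t = t³)
-17809 - F(z(2)) = -17809 - (7 + 2)³ = -17809 - 1*9³ = -17809 - 1*729 = -17809 - 729 = -18538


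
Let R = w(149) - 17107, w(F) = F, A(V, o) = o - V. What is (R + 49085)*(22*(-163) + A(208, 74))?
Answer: -119512440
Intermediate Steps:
R = -16958 (R = 149 - 17107 = -16958)
(R + 49085)*(22*(-163) + A(208, 74)) = (-16958 + 49085)*(22*(-163) + (74 - 1*208)) = 32127*(-3586 + (74 - 208)) = 32127*(-3586 - 134) = 32127*(-3720) = -119512440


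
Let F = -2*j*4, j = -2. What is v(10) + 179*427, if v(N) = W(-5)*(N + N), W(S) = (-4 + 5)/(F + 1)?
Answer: 1299381/17 ≈ 76434.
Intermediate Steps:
F = 16 (F = -2*(-2)*4 = 4*4 = 16)
W(S) = 1/17 (W(S) = (-4 + 5)/(16 + 1) = 1/17)
v(N) = 2*N/17 (v(N) = (N + N)/17 = (2*N)/17 = 2*N/17)
v(10) + 179*427 = (2/17)*10 + 179*427 = 20/17 + 76433 = 1299381/17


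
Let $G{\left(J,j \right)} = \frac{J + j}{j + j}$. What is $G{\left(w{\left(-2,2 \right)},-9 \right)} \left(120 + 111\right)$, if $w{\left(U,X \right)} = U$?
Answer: $\frac{847}{6} \approx 141.17$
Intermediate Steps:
$G{\left(J,j \right)} = \frac{J + j}{2 j}$
$G{\left(w{\left(-2,2 \right)},-9 \right)} \left(120 + 111\right) = \frac{-2 - 9}{2 \left(-9\right)} \left(120 + 111\right) = \frac{1}{2} \left(- \frac{1}{9}\right) \left(-11\right) 231 = \frac{11}{18} \cdot 231 = \frac{847}{6}$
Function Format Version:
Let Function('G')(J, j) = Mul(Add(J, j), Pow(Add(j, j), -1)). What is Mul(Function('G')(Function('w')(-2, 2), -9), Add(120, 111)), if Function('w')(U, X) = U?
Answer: Rational(847, 6) ≈ 141.17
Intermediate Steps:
Function('G')(J, j) = Mul(Rational(1, 2), Pow(j, -1), Add(J, j)) (Function('G')(J, j) = Mul(Add(J, j), Pow(Mul(2, j), -1)) = Mul(Add(J, j), Mul(Rational(1, 2), Pow(j, -1))) = Mul(Rational(1, 2), Pow(j, -1), Add(J, j)))
Mul(Function('G')(Function('w')(-2, 2), -9), Add(120, 111)) = Mul(Mul(Rational(1, 2), Pow(-9, -1), Add(-2, -9)), Add(120, 111)) = Mul(Mul(Rational(1, 2), Rational(-1, 9), -11), 231) = Mul(Rational(11, 18), 231) = Rational(847, 6)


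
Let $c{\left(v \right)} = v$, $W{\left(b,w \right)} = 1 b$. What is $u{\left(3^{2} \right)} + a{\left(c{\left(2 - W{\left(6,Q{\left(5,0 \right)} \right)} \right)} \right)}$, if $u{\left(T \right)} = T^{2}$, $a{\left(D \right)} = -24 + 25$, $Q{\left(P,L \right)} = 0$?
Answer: $82$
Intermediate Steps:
$W{\left(b,w \right)} = b$
$a{\left(D \right)} = 1$
$u{\left(3^{2} \right)} + a{\left(c{\left(2 - W{\left(6,Q{\left(5,0 \right)} \right)} \right)} \right)} = \left(3^{2}\right)^{2} + 1 = 9^{2} + 1 = 81 + 1 = 82$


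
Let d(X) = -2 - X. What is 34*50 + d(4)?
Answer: 1694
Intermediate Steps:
34*50 + d(4) = 34*50 + (-2 - 1*4) = 1700 + (-2 - 4) = 1700 - 6 = 1694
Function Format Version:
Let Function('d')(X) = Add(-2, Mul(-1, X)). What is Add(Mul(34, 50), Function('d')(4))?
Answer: 1694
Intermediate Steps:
Add(Mul(34, 50), Function('d')(4)) = Add(Mul(34, 50), Add(-2, Mul(-1, 4))) = Add(1700, Add(-2, -4)) = Add(1700, -6) = 1694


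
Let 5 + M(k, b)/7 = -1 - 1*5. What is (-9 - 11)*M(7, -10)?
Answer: 1540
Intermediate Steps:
M(k, b) = -77 (M(k, b) = -35 + 7*(-1 - 1*5) = -35 + 7*(-1 - 5) = -35 + 7*(-6) = -35 - 42 = -77)
(-9 - 11)*M(7, -10) = (-9 - 11)*(-77) = -20*(-77) = 1540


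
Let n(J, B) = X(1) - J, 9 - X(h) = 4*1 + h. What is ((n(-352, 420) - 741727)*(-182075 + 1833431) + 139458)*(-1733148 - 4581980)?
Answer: 7731404766453301104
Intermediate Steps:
X(h) = 5 - h (X(h) = 9 - (4*1 + h) = 9 - (4 + h) = 9 + (-4 - h) = 5 - h)
n(J, B) = 4 - J (n(J, B) = (5 - 1*1) - J = (5 - 1) - J = 4 - J)
((n(-352, 420) - 741727)*(-182075 + 1833431) + 139458)*(-1733148 - 4581980) = (((4 - 1*(-352)) - 741727)*(-182075 + 1833431) + 139458)*(-1733148 - 4581980) = (((4 + 352) - 741727)*1651356 + 139458)*(-6315128) = ((356 - 741727)*1651356 + 139458)*(-6315128) = (-741371*1651356 + 139458)*(-6315128) = (-1224267449076 + 139458)*(-6315128) = -1224267309618*(-6315128) = 7731404766453301104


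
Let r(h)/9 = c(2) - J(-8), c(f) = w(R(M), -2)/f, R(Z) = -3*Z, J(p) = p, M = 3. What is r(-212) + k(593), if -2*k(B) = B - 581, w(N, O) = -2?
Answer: 57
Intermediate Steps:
k(B) = 581/2 - B/2 (k(B) = -(B - 581)/2 = -(-581 + B)/2 = 581/2 - B/2)
c(f) = -2/f
r(h) = 63 (r(h) = 9*(-2/2 - 1*(-8)) = 9*(-2*½ + 8) = 9*(-1 + 8) = 9*7 = 63)
r(-212) + k(593) = 63 + (581/2 - ½*593) = 63 + (581/2 - 593/2) = 63 - 6 = 57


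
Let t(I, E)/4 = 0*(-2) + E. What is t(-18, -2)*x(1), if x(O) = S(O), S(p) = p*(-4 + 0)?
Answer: 32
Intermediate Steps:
t(I, E) = 4*E (t(I, E) = 4*(0*(-2) + E) = 4*(0 + E) = 4*E)
S(p) = -4*p (S(p) = p*(-4) = -4*p)
x(O) = -4*O
t(-18, -2)*x(1) = (4*(-2))*(-4*1) = -8*(-4) = 32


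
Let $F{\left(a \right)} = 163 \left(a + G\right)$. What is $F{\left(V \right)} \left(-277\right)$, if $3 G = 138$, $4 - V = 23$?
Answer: $-1219077$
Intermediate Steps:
$V = -19$ ($V = 4 - 23 = -19$)
$G = 46$ ($G = \frac{1}{3} \cdot 138 = 46$)
$F{\left(a \right)} = 7498 + 163 a$ ($F{\left(a \right)} = 163 \left(a + 46\right) = 163 \left(46 + a\right) = 7498 + 163 a$)
$F{\left(V \right)} \left(-277\right) = \left(7498 + 163 \left(-19\right)\right) \left(-277\right) = \left(7498 - 3097\right) \left(-277\right) = 4401 \left(-277\right) = -1219077$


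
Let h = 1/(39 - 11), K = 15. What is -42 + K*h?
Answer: -1161/28 ≈ -41.464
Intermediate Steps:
h = 1/28 ≈ 0.035714
-42 + K*h = -42 + 15*(1/28) = -42 + 15/28 = -1161/28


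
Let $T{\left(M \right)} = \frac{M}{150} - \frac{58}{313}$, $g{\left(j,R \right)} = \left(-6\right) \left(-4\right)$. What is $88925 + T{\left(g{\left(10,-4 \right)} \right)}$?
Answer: $\frac{695837927}{7825} \approx 88925.0$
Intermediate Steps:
$g{\left(j,R \right)} = 24$
$T{\left(M \right)} = - \frac{58}{313} + \frac{M}{150}$ ($T{\left(M \right)} = M \frac{1}{150} - \frac{58}{313} = \frac{M}{150} - \frac{58}{313} = - \frac{58}{313} + \frac{M}{150}$)
$88925 + T{\left(g{\left(10,-4 \right)} \right)} = 88925 + \left(- \frac{58}{313} + \frac{1}{150} \cdot 24\right) = 88925 + \left(- \frac{58}{313} + \frac{4}{25}\right) = 88925 - \frac{198}{7825} = \frac{695837927}{7825}$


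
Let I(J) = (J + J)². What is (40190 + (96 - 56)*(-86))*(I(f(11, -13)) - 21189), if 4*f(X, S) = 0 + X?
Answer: -1555168125/2 ≈ -7.7758e+8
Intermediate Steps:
f(X, S) = X/4 (f(X, S) = (0 + X)/4 = X/4)
I(J) = 4*J² (I(J) = (2*J)² = 4*J²)
(40190 + (96 - 56)*(-86))*(I(f(11, -13)) - 21189) = (40190 + (96 - 56)*(-86))*(4*((¼)*11)² - 21189) = (40190 + 40*(-86))*(4*(11/4)² - 21189) = (40190 - 3440)*(4*(121/16) - 21189) = 36750*(121/4 - 21189) = 36750*(-84635/4) = -1555168125/2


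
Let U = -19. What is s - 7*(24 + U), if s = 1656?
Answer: 1621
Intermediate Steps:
s - 7*(24 + U) = 1656 - 7*(24 - 19) = 1656 - 7*5 = 1656 - 1*35 = 1656 - 35 = 1621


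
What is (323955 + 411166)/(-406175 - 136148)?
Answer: -735121/542323 ≈ -1.3555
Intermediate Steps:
(323955 + 411166)/(-406175 - 136148) = 735121/(-542323) = 735121*(-1/542323) = -735121/542323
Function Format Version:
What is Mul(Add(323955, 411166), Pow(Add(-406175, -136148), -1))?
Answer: Rational(-735121, 542323) ≈ -1.3555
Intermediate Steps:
Mul(Add(323955, 411166), Pow(Add(-406175, -136148), -1)) = Mul(735121, Pow(-542323, -1)) = Mul(735121, Rational(-1, 542323)) = Rational(-735121, 542323)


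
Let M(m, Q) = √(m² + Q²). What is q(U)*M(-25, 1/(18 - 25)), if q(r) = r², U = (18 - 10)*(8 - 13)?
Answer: 1600*√30626/7 ≈ 40001.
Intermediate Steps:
U = -40 (U = 8*(-5) = -40)
M(m, Q) = √(Q² + m²)
q(U)*M(-25, 1/(18 - 25)) = (-40)²*√((1/(18 - 25))² + (-25)²) = 1600*√((1/(-7))² + 625) = 1600*√((-⅐)² + 625) = 1600*√(1/49 + 625) = 1600*√(30626/49) = 1600*(√30626/7) = 1600*√30626/7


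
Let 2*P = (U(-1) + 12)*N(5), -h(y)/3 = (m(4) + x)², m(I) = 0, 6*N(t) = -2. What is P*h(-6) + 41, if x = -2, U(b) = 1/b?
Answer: 63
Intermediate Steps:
N(t) = -⅓ (N(t) = (⅙)*(-2) = -⅓)
h(y) = -12 (h(y) = -3*(0 - 2)² = -3*(-2)² = -3*4 = -12)
P = -11/6 (P = ((1/(-1) + 12)*(-⅓))/2 = ((-1 + 12)*(-⅓))/2 = (11*(-⅓))/2 = (½)*(-11/3) = -11/6 ≈ -1.8333)
P*h(-6) + 41 = -11/6*(-12) + 41 = 22 + 41 = 63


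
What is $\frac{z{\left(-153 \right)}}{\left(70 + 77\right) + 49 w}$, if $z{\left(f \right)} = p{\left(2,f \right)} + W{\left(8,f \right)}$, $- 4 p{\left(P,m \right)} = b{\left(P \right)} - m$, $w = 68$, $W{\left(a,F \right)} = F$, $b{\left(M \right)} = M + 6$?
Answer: $- \frac{773}{13916} \approx -0.055548$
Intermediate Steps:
$b{\left(M \right)} = 6 + M$
$p{\left(P,m \right)} = - \frac{3}{2} - \frac{P}{4} + \frac{m}{4}$ ($p{\left(P,m \right)} = - \frac{\left(6 + P\right) - m}{4} = - \frac{6 + P - m}{4} = - \frac{3}{2} - \frac{P}{4} + \frac{m}{4}$)
$z{\left(f \right)} = -2 + \frac{5 f}{4}$ ($z{\left(f \right)} = \left(- \frac{3}{2} - \frac{1}{2} + \frac{f}{4}\right) + f = \left(-2 + \frac{f}{4}\right) + f = -2 + \frac{5 f}{4}$)
$\frac{z{\left(-153 \right)}}{\left(70 + 77\right) + 49 w} = \frac{-2 + \frac{5}{4} \left(-153\right)}{\left(70 + 77\right) + 49 \cdot 68} = \frac{-2 - \frac{765}{4}}{147 + 3332} = - \frac{773}{4 \cdot 3479} = \left(- \frac{773}{4}\right) \frac{1}{3479} = - \frac{773}{13916}$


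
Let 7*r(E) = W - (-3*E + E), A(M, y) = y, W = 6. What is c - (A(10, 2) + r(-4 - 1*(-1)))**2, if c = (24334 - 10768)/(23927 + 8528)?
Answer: -116254/32455 ≈ -3.5820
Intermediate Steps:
r(E) = 6/7 + 2*E/7 (r(E) = (6 - (-3*E + E))/7 = (6 - (-2)*E)/7 = (6 + 2*E)/7 = 6/7 + 2*E/7)
c = 13566/32455 ≈ 0.41799
c - (A(10, 2) + r(-4 - 1*(-1)))**2 = 13566/32455 - (2 + (6/7 + 2*(-4 - 1*(-1))/7))**2 = 13566/32455 - (2 + (6/7 + 2*(-4 + 1)/7))**2 = 13566/32455 - (2 + (6/7 + (2/7)*(-3)))**2 = 13566/32455 - (2 + (6/7 - 6/7))**2 = 13566/32455 - (2 + 0)**2 = 13566/32455 - 1*2**2 = 13566/32455 - 1*4 = 13566/32455 - 4 = -116254/32455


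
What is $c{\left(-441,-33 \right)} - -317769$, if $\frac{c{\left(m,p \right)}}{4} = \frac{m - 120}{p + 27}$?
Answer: $318143$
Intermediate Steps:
$c{\left(m,p \right)} = \frac{4 \left(-120 + m\right)}{27 + p}$ ($c{\left(m,p \right)} = 4 \frac{m - 120}{p + 27} = 4 \frac{-120 + m}{27 + p} = \frac{4 \left(-120 + m\right)}{27 + p}$)
$c{\left(-441,-33 \right)} - -317769 = \frac{4 \left(-120 - 441\right)}{27 - 33} - -317769 = 4 \frac{1}{-6} \left(-561\right) + 317769 = 4 \left(- \frac{1}{6}\right) \left(-561\right) + 317769 = 374 + 317769 = 318143$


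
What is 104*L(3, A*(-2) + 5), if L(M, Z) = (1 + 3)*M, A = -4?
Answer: 1248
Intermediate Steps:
L(M, Z) = 4*M
104*L(3, A*(-2) + 5) = 104*(4*3) = 104*12 = 1248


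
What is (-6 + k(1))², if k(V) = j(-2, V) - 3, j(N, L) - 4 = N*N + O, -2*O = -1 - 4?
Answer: 9/4 ≈ 2.2500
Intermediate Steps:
O = 5/2 (O = -(-1 - 4)/2 = -½*(-5) = 5/2 ≈ 2.5000)
j(N, L) = 13/2 + N² (j(N, L) = 4 + (N*N + 5/2) = 4 + (N² + 5/2) = 4 + (5/2 + N²) = 13/2 + N²)
k(V) = 15/2 (k(V) = (13/2 + (-2)²) - 3 = (13/2 + 4) - 3 = 21/2 - 3 = 15/2)
(-6 + k(1))² = (-6 + 15/2)² = (3/2)² = 9/4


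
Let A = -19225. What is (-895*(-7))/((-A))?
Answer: 1253/3845 ≈ 0.32588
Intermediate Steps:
(-895*(-7))/((-A)) = (-895*(-7))/((-1*(-19225))) = -1*(-6265)/19225 = 6265*(1/19225) = 1253/3845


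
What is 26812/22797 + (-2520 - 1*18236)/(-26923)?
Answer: 1195034008/613763631 ≈ 1.9471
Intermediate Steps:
26812/22797 + (-2520 - 1*18236)/(-26923) = 26812*(1/22797) + (-2520 - 18236)*(-1/26923) = 26812/22797 - 20756*(-1/26923) = 26812/22797 + 20756/26923 = 1195034008/613763631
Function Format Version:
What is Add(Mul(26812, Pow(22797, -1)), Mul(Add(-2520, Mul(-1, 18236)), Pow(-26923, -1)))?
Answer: Rational(1195034008, 613763631) ≈ 1.9471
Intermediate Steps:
Add(Mul(26812, Pow(22797, -1)), Mul(Add(-2520, Mul(-1, 18236)), Pow(-26923, -1))) = Add(Mul(26812, Rational(1, 22797)), Mul(Add(-2520, -18236), Rational(-1, 26923))) = Add(Rational(26812, 22797), Mul(-20756, Rational(-1, 26923))) = Add(Rational(26812, 22797), Rational(20756, 26923)) = Rational(1195034008, 613763631)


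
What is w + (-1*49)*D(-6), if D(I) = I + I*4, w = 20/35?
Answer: 10294/7 ≈ 1470.6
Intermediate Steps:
w = 4/7 (w = 20*(1/35) = 4/7 ≈ 0.57143)
D(I) = 5*I (D(I) = I + 4*I = 5*I)
w + (-1*49)*D(-6) = 4/7 + (-1*49)*(5*(-6)) = 4/7 - 49*(-30) = 4/7 + 1470 = 10294/7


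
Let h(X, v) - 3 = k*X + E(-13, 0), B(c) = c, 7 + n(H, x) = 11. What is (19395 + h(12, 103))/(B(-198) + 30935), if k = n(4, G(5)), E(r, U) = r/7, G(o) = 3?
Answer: 136109/215159 ≈ 0.63260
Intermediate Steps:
n(H, x) = 4 (n(H, x) = -7 + 11 = 4)
E(r, U) = r/7 (E(r, U) = r*(⅐) = r/7)
k = 4
h(X, v) = 8/7 + 4*X (h(X, v) = 3 + (4*X + (⅐)*(-13)) = 3 + (4*X - 13/7) = 3 + (-13/7 + 4*X) = 8/7 + 4*X)
(19395 + h(12, 103))/(B(-198) + 30935) = (19395 + (8/7 + 4*12))/(-198 + 30935) = (19395 + (8/7 + 48))/30737 = (19395 + 344/7)*(1/30737) = (136109/7)*(1/30737) = 136109/215159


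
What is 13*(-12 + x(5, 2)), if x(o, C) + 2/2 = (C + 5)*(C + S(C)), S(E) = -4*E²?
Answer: -1443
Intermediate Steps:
x(o, C) = -1 + (5 + C)*(C - 4*C²) (x(o, C) = -1 + (C + 5)*(C - 4*C²) = -1 + (5 + C)*(C - 4*C²))
13*(-12 + x(5, 2)) = 13*(-12 + (-1 - 19*2² - 4*2³ + 5*2)) = 13*(-12 + (-1 - 19*4 - 4*8 + 10)) = 13*(-12 + (-1 - 76 - 32 + 10)) = 13*(-12 - 99) = 13*(-111) = -1443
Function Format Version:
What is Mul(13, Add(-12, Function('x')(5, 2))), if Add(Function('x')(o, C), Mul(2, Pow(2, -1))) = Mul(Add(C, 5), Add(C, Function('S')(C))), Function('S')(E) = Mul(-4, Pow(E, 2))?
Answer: -1443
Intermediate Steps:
Function('x')(o, C) = Add(-1, Mul(Add(5, C), Add(C, Mul(-4, Pow(C, 2))))) (Function('x')(o, C) = Add(-1, Mul(Add(C, 5), Add(C, Mul(-4, Pow(C, 2))))) = Add(-1, Mul(Add(5, C), Add(C, Mul(-4, Pow(C, 2))))))
Mul(13, Add(-12, Function('x')(5, 2))) = Mul(13, Add(-12, Add(-1, Mul(-19, Pow(2, 2)), Mul(-4, Pow(2, 3)), Mul(5, 2)))) = Mul(13, Add(-12, Add(-1, Mul(-19, 4), Mul(-4, 8), 10))) = Mul(13, Add(-12, Add(-1, -76, -32, 10))) = Mul(13, Add(-12, -99)) = Mul(13, -111) = -1443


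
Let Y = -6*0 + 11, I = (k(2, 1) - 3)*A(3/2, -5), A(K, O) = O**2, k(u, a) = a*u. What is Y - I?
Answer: 36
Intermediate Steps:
I = -25 (I = (1*2 - 3)*(-5)**2 = (2 - 3)*25 = -1*25 = -25)
Y = 11 (Y = 0 + 11 = 11)
Y - I = 11 - 1*(-25) = 11 + 25 = 36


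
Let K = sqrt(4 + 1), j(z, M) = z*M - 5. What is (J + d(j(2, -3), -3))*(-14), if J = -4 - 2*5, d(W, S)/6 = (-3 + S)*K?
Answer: 196 + 504*sqrt(5) ≈ 1323.0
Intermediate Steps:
j(z, M) = -5 + M*z (j(z, M) = M*z - 5 = -5 + M*z)
K = sqrt(5) ≈ 2.2361
d(W, S) = 6*sqrt(5)*(-3 + S) (d(W, S) = 6*((-3 + S)*sqrt(5)) = 6*(sqrt(5)*(-3 + S)) = 6*sqrt(5)*(-3 + S))
J = -14 (J = -4 - 10 = -14)
(J + d(j(2, -3), -3))*(-14) = (-14 + 6*sqrt(5)*(-3 - 3))*(-14) = (-14 + 6*sqrt(5)*(-6))*(-14) = (-14 - 36*sqrt(5))*(-14) = 196 + 504*sqrt(5)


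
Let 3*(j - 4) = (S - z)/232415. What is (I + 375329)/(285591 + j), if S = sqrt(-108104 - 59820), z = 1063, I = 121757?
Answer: 5751375200390135688820/3304385944458377224239 - 57765121345*I*sqrt(41981)/3304385944458377224239 ≈ 1.7405 - 3.5818e-9*I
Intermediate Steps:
S = 2*I*sqrt(41981) (S = sqrt(-167924) = 2*I*sqrt(41981) ≈ 409.79*I)
j = 2787917/697245 + 2*I*sqrt(41981)/697245 (j = 4 + ((2*I*sqrt(41981) - 1*1063)/232415)/3 = 4 + ((2*I*sqrt(41981) - 1063)*(1/232415))/3 = 4 + ((-1063 + 2*I*sqrt(41981))*(1/232415))/3 = 4 + (-1063/232415 + 2*I*sqrt(41981)/232415)/3 = 4 + (-1063/697245 + 2*I*sqrt(41981)/697245) = 2787917/697245 + 2*I*sqrt(41981)/697245 ≈ 3.9985 + 0.00058772*I)
(I + 375329)/(285591 + j) = (121757 + 375329)/(285591 + (2787917/697245 + 2*I*sqrt(41981)/697245)) = 497086/(199129684712/697245 + 2*I*sqrt(41981)/697245)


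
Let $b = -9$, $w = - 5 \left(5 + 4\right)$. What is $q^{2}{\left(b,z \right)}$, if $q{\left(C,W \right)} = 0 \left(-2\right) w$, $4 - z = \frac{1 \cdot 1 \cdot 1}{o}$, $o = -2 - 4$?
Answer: $0$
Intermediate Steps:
$w = -45$ ($w = \left(-5\right) 9 = -45$)
$o = -6$
$z = \frac{25}{6}$ ($z = 4 - \frac{1 \cdot 1 \cdot 1}{-6} = 4 - 1 \cdot 1 \left(- \frac{1}{6}\right) = 4 - 1 \left(- \frac{1}{6}\right) = 4 - - \frac{1}{6} = 4 + \frac{1}{6} = \frac{25}{6} \approx 4.1667$)
$q{\left(C,W \right)} = 0$ ($q{\left(C,W \right)} = 0 \left(-2\right) \left(-45\right) = 0 \left(-45\right) = 0$)
$q^{2}{\left(b,z \right)} = 0^{2} = 0$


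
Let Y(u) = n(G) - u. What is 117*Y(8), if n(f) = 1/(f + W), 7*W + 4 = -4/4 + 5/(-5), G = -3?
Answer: -2899/3 ≈ -966.33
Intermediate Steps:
W = -6/7 (W = -4/7 + (-4/4 + 5/(-5))/7 = -4/7 + (-4*1/4 + 5*(-1/5))/7 = -4/7 + (-1 - 1)/7 = -4/7 + (1/7)*(-2) = -4/7 - 2/7 = -6/7 ≈ -0.85714)
n(f) = 1/(-6/7 + f) (n(f) = 1/(f - 6/7) = 1/(-6/7 + f))
Y(u) = -7/27 - u (Y(u) = 7/(-6 + 7*(-3)) - u = 7/(-6 - 21) - u = 7/(-27) - u = 7*(-1/27) - u = -7/27 - u)
117*Y(8) = 117*(-7/27 - 1*8) = 117*(-7/27 - 8) = 117*(-223/27) = -2899/3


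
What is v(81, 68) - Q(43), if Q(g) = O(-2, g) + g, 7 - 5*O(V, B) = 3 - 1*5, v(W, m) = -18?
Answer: -314/5 ≈ -62.800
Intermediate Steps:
O(V, B) = 9/5 (O(V, B) = 7/5 - (3 - 1*5)/5 = 7/5 - (3 - 5)/5 = 7/5 - 1/5*(-2) = 7/5 + 2/5 = 9/5)
Q(g) = 9/5 + g
v(81, 68) - Q(43) = -18 - (9/5 + 43) = -18 - 1*224/5 = -18 - 224/5 = -314/5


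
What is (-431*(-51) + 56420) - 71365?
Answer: 7036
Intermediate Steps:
(-431*(-51) + 56420) - 71365 = (21981 + 56420) - 71365 = 78401 - 71365 = 7036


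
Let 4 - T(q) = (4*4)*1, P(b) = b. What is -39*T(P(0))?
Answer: 468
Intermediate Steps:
T(q) = -12 (T(q) = 4 - 4*4 = 4 - 16 = -12)
-39*T(P(0)) = -39*(-12) = 468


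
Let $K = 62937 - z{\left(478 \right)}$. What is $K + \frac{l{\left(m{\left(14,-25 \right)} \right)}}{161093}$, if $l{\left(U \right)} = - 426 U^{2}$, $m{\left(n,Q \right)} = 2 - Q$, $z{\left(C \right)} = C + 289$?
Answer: $\frac{10014841256}{161093} \approx 62168.0$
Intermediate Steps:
$z{\left(C \right)} = 289 + C$
$K = 62170$ ($K = 62937 - \left(289 + 478\right) = 62937 - 767 = 62170$)
$K + \frac{l{\left(m{\left(14,-25 \right)} \right)}}{161093} = 62170 + \frac{\left(-426\right) \left(2 - -25\right)^{2}}{161093} = 62170 + - 426 \left(2 + 25\right)^{2} \cdot \frac{1}{161093} = 62170 + - 426 \cdot 27^{2} \cdot \frac{1}{161093} = 62170 + \left(-426\right) 729 \cdot \frac{1}{161093} = 62170 - \frac{310554}{161093} = \frac{10014841256}{161093}$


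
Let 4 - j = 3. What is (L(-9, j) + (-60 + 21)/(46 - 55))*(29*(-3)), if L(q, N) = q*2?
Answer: 1189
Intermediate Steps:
j = 1 (j = 4 - 1*3 = 4 - 3 = 1)
L(q, N) = 2*q
(L(-9, j) + (-60 + 21)/(46 - 55))*(29*(-3)) = (2*(-9) + (-60 + 21)/(46 - 55))*(29*(-3)) = (-18 - 39/(-9))*(-87) = (-18 - 39*(-⅑))*(-87) = (-18 + 13/3)*(-87) = -41/3*(-87) = 1189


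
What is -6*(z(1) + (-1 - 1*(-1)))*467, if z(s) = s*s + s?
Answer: -5604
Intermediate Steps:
z(s) = s + s² (z(s) = s² + s = s + s²)
-6*(z(1) + (-1 - 1*(-1)))*467 = -6*(1*(1 + 1) + (-1 - 1*(-1)))*467 = -6*(1*2 + (-1 + 1))*467 = -6*(2 + 0)*467 = -6*2*467 = -12*467 = -5604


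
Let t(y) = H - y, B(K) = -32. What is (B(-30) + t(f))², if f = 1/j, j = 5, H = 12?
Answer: 10201/25 ≈ 408.04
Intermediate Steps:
f = ⅕ (f = 1/5 = ⅕ ≈ 0.20000)
t(y) = 12 - y
(B(-30) + t(f))² = (-32 + (12 - 1*⅕))² = (-32 + (12 - ⅕))² = (-32 + 59/5)² = (-101/5)² = 10201/25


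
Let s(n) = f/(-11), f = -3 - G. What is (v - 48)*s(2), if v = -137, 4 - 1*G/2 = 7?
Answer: 555/11 ≈ 50.455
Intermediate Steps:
G = -6 (G = 8 - 2*7 = 8 - 14 = -6)
f = 3 (f = -3 - 1*(-6) = -3 + 6 = 3)
s(n) = -3/11 (s(n) = 3/(-11) = 3*(-1/11) = -3/11)
(v - 48)*s(2) = (-137 - 48)*(-3/11) = -185*(-3/11) = 555/11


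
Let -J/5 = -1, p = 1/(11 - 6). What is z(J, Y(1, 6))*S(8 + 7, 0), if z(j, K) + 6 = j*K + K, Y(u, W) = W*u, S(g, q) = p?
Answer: 6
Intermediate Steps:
p = ⅕ (p = 1/5 = ⅕ ≈ 0.20000)
S(g, q) = ⅕
J = 5 (J = -5*(-1) = 5)
z(j, K) = -6 + K + K*j (z(j, K) = -6 + (j*K + K) = -6 + (K*j + K) = -6 + (K + K*j) = -6 + K + K*j)
z(J, Y(1, 6))*S(8 + 7, 0) = (-6 + 6*1 + (6*1)*5)*(⅕) = (-6 + 6 + 6*5)*(⅕) = (-6 + 6 + 30)*(⅕) = 30*(⅕) = 6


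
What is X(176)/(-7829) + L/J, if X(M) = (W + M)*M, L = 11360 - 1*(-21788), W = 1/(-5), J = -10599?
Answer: -2937286156/414897855 ≈ -7.0795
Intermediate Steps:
W = -1/5 (W = 1*(-1/5) = -1/5 ≈ -0.20000)
L = 33148 (L = 11360 + 21788 = 33148)
X(M) = M*(-1/5 + M) (X(M) = (-1/5 + M)*M = M*(-1/5 + M))
X(176)/(-7829) + L/J = (176*(-1/5 + 176))/(-7829) + 33148/(-10599) = (176*(879/5))*(-1/7829) + 33148*(-1/10599) = (154704/5)*(-1/7829) - 33148/10599 = -154704/39145 - 33148/10599 = -2937286156/414897855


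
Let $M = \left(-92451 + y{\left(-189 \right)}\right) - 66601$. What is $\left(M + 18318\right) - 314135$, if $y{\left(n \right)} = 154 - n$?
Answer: $-454526$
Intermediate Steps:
$M = -158709$ ($M = \left(-92451 + \left(154 - -189\right)\right) - 66601 = \left(-92451 + \left(154 + 189\right)\right) - 66601 = \left(-92451 + 343\right) - 66601 = -92108 - 66601 = -158709$)
$\left(M + 18318\right) - 314135 = \left(-158709 + 18318\right) - 314135 = -140391 - 314135 = -454526$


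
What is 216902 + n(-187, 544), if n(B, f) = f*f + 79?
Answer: 512917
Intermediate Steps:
n(B, f) = 79 + f² (n(B, f) = f² + 79 = 79 + f²)
216902 + n(-187, 544) = 216902 + (79 + 544²) = 216902 + (79 + 295936) = 216902 + 296015 = 512917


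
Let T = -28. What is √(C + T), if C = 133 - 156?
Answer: I*√51 ≈ 7.1414*I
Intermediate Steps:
C = -23
√(C + T) = √(-23 - 28) = √(-51) = I*√51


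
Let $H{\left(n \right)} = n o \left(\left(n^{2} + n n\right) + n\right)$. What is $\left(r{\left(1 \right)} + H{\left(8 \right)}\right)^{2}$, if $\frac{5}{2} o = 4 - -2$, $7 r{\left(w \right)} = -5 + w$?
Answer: $\frac{8348842384}{1225} \approx 6.8154 \cdot 10^{6}$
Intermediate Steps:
$r{\left(w \right)} = - \frac{5}{7} + \frac{w}{7}$ ($r{\left(w \right)} = \frac{-5 + w}{7} = - \frac{5}{7} + \frac{w}{7}$)
$o = \frac{12}{5}$ ($o = \frac{2 \left(4 - -2\right)}{5} = \frac{2 \left(4 + 2\right)}{5} = \frac{2}{5} \cdot 6 = \frac{12}{5} \approx 2.4$)
$H{\left(n \right)} = \frac{12 n \left(n + 2 n^{2}\right)}{5}$ ($H{\left(n \right)} = n \frac{12}{5} \left(\left(n^{2} + n n\right) + n\right) = \frac{12 n}{5} \left(\left(n^{2} + n^{2}\right) + n\right) = \frac{12 n}{5} \left(2 n^{2} + n\right) = \frac{12 n}{5} \left(n + 2 n^{2}\right) = \frac{12 n \left(n + 2 n^{2}\right)}{5}$)
$\left(r{\left(1 \right)} + H{\left(8 \right)}\right)^{2} = \left(\left(- \frac{5}{7} + \frac{1}{7} \cdot 1\right) + \frac{12 \cdot 8^{2} \left(1 + 2 \cdot 8\right)}{5}\right)^{2} = \left(\left(- \frac{5}{7} + \frac{1}{7}\right) + \frac{12}{5} \cdot 64 \left(1 + 16\right)\right)^{2} = \left(- \frac{4}{7} + \frac{12}{5} \cdot 64 \cdot 17\right)^{2} = \left(- \frac{4}{7} + \frac{13056}{5}\right)^{2} = \left(\frac{91372}{35}\right)^{2} = \frac{8348842384}{1225}$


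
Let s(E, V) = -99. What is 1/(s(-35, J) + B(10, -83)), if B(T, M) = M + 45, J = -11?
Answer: -1/137 ≈ -0.0072993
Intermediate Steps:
B(T, M) = 45 + M
1/(s(-35, J) + B(10, -83)) = 1/(-99 + (45 - 83)) = 1/(-99 - 38) = 1/(-137) = -1/137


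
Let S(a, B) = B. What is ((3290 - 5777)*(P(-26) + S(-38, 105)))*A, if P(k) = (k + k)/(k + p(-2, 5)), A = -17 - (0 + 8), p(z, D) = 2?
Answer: 13326175/2 ≈ 6.6631e+6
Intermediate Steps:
A = -25 (A = -17 - 1*8 = -17 - 8 = -25)
P(k) = 2*k/(2 + k) (P(k) = (k + k)/(k + 2) = (2*k)/(2 + k) = 2*k/(2 + k))
((3290 - 5777)*(P(-26) + S(-38, 105)))*A = ((3290 - 5777)*(2*(-26)/(2 - 26) + 105))*(-25) = -2487*(2*(-26)/(-24) + 105)*(-25) = -2487*(2*(-26)*(-1/24) + 105)*(-25) = -2487*(13/6 + 105)*(-25) = -2487*643/6*(-25) = -533047/2*(-25) = 13326175/2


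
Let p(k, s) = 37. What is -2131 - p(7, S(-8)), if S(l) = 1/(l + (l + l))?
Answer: -2168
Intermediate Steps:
S(l) = 1/(3*l) (S(l) = 1/(l + 2*l) = 1/(3*l))
-2131 - p(7, S(-8)) = -2131 - 1*37 = -2131 - 37 = -2168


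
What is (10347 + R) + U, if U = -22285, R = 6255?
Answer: -5683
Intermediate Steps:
(10347 + R) + U = (10347 + 6255) - 22285 = 16602 - 22285 = -5683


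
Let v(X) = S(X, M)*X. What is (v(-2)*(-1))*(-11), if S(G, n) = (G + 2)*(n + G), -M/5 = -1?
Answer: 0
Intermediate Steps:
M = 5 (M = -5*(-1) = 5)
S(G, n) = (2 + G)*(G + n)
v(X) = X*(10 + X² + 7*X) (v(X) = (X² + 2*X + 2*5 + X*5)*X = (X² + 2*X + 10 + 5*X)*X = (10 + X² + 7*X)*X = X*(10 + X² + 7*X))
(v(-2)*(-1))*(-11) = (-2*(10 + (-2)² + 7*(-2))*(-1))*(-11) = (-2*(10 + 4 - 14)*(-1))*(-11) = (-2*0*(-1))*(-11) = (0*(-1))*(-11) = 0*(-11) = 0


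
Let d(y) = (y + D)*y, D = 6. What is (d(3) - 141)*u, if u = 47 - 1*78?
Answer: 3534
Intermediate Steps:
d(y) = y*(6 + y) (d(y) = (y + 6)*y = (6 + y)*y = y*(6 + y))
u = -31 (u = 47 - 78 = -31)
(d(3) - 141)*u = (3*(6 + 3) - 141)*(-31) = (3*9 - 141)*(-31) = (27 - 141)*(-31) = -114*(-31) = 3534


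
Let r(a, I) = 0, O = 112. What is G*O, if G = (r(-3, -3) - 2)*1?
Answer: -224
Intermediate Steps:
G = -2 (G = (0 - 2)*1 = -2*1 = -2)
G*O = -2*112 = -224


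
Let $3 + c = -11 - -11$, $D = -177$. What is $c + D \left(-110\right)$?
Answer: $19467$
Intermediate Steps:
$c = -3$ ($c = -3 - 0 = -3 + \left(-11 + 11\right) = -3 + 0 = -3$)
$c + D \left(-110\right) = -3 - -19470 = -3 + 19470 = 19467$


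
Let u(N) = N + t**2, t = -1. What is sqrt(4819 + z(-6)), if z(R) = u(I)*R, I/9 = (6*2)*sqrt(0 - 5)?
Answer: sqrt(4813 - 648*I*sqrt(5)) ≈ 70.141 - 10.329*I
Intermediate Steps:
I = 108*I*sqrt(5) (I = 9*((6*2)*sqrt(0 - 5)) = 9*(12*sqrt(-5)) = 9*(12*(I*sqrt(5))) = 9*(12*I*sqrt(5)) = 108*I*sqrt(5) ≈ 241.5*I)
u(N) = 1 + N (u(N) = N + (-1)**2 = N + 1 = 1 + N)
z(R) = R*(1 + 108*I*sqrt(5)) (z(R) = (1 + 108*I*sqrt(5))*R = R*(1 + 108*I*sqrt(5)))
sqrt(4819 + z(-6)) = sqrt(4819 - 6*(1 + 108*I*sqrt(5))) = sqrt(4819 + (-6 - 648*I*sqrt(5))) = sqrt(4813 - 648*I*sqrt(5))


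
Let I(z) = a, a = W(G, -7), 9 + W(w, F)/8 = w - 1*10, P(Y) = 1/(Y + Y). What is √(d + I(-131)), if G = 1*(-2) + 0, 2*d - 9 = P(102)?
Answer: I*√6804114/204 ≈ 12.787*I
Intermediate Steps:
P(Y) = 1/(2*Y)
d = 1837/408 (d = 9/2 + ((½)/102)/2 = 9/2 + ((½)*(1/102))/2 = 9/2 + (½)*(1/204) = 9/2 + 1/408 = 1837/408 ≈ 4.5024)
G = -2 (G = -2 + 0 = -2)
W(w, F) = -152 + 8*w (W(w, F) = -72 + 8*(w - 1*10) = -72 + 8*(w - 10) = -72 + 8*(-10 + w) = -72 + (-80 + 8*w) = -152 + 8*w)
a = -168 (a = -152 + 8*(-2) = -152 - 16 = -168)
I(z) = -168
√(d + I(-131)) = √(1837/408 - 168) = √(-66707/408) = I*√6804114/204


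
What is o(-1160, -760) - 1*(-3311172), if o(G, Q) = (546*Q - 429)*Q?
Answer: 319006812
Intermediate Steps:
o(G, Q) = Q*(-429 + 546*Q) (o(G, Q) = (-429 + 546*Q)*Q = Q*(-429 + 546*Q))
o(-1160, -760) - 1*(-3311172) = 39*(-760)*(-11 + 14*(-760)) - 1*(-3311172) = 39*(-760)*(-11 - 10640) + 3311172 = 39*(-760)*(-10651) + 3311172 = 315695640 + 3311172 = 319006812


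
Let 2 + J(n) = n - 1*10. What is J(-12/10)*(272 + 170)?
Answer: -29172/5 ≈ -5834.4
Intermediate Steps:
J(n) = -12 + n (J(n) = -2 + (n - 1*10) = -2 + (n - 10) = -2 + (-10 + n) = -12 + n)
J(-12/10)*(272 + 170) = (-12 - 12/10)*(272 + 170) = (-12 - 12*1/10)*442 = (-12 - 6/5)*442 = -66/5*442 = -29172/5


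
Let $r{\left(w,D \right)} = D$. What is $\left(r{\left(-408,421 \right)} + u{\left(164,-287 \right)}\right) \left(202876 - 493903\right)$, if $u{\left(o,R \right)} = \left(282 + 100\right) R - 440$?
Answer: $31911983631$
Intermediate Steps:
$u{\left(o,R \right)} = -440 + 382 R$ ($u{\left(o,R \right)} = 382 R - 440 = -440 + 382 R$)
$\left(r{\left(-408,421 \right)} + u{\left(164,-287 \right)}\right) \left(202876 - 493903\right) = \left(421 + \left(-440 + 382 \left(-287\right)\right)\right) \left(202876 - 493903\right) = \left(421 - 110074\right) \left(-291027\right) = \left(-109653\right) \left(-291027\right) = 31911983631$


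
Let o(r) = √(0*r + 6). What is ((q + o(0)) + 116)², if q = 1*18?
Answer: (134 + √6)² ≈ 18618.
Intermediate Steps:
o(r) = √6 (o(r) = √(0 + 6) = √6)
q = 18
((q + o(0)) + 116)² = ((18 + √6) + 116)² = (134 + √6)²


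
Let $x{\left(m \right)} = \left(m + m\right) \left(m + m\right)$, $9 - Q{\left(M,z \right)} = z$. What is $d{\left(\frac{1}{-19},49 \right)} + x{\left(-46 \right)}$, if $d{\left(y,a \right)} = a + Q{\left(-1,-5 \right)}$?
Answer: $8527$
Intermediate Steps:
$Q{\left(M,z \right)} = 9 - z$
$x{\left(m \right)} = 4 m^{2}$ ($x{\left(m \right)} = 2 m 2 m = 4 m^{2}$)
$d{\left(y,a \right)} = 14 + a$ ($d{\left(y,a \right)} = a + \left(9 - -5\right) = a + \left(9 + 5\right) = a + 14 = 14 + a$)
$d{\left(\frac{1}{-19},49 \right)} + x{\left(-46 \right)} = \left(14 + 49\right) + 4 \left(-46\right)^{2} = 63 + 4 \cdot 2116 = 63 + 8464 = 8527$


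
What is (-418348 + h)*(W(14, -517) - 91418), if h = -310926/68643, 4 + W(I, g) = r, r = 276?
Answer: 290826354755860/7627 ≈ 3.8131e+10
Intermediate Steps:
W(I, g) = 272 (W(I, g) = -4 + 276 = 272)
h = -103642/22881 (h = -310926*1/68643 = -103642/22881 ≈ -4.5296)
(-418348 + h)*(W(14, -517) - 91418) = (-418348 - 103642/22881)*(272 - 91418) = -9572324230/22881*(-91146) = 290826354755860/7627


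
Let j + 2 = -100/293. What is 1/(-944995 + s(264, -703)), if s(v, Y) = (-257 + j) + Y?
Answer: -293/277165501 ≈ -1.0571e-6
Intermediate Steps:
j = -686/293 (j = -2 - 100/293 = -686/293 ≈ -2.3413)
s(v, Y) = -75987/293 + Y (s(v, Y) = (-257 - 686/293) + Y = -75987/293 + Y)
1/(-944995 + s(264, -703)) = 1/(-944995 + (-75987/293 - 703)) = 1/(-944995 - 281966/293) = 1/(-277165501/293) = -293/277165501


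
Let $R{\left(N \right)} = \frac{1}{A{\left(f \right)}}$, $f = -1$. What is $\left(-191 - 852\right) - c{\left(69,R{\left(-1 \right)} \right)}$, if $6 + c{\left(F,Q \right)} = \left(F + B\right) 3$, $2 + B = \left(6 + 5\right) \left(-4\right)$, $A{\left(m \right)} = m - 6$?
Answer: $-1106$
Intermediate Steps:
$A{\left(m \right)} = -6 + m$ ($A{\left(m \right)} = m - 6 = -6 + m$)
$R{\left(N \right)} = - \frac{1}{7}$ ($R{\left(N \right)} = \frac{1}{-6 - 1} = \frac{1}{-7} = - \frac{1}{7}$)
$B = -46$ ($B = -2 + \left(6 + 5\right) \left(-4\right) = -2 + 11 \left(-4\right) = -2 - 44 = -46$)
$c{\left(F,Q \right)} = -144 + 3 F$ ($c{\left(F,Q \right)} = -6 + \left(F - 46\right) 3 = -6 + \left(-46 + F\right) 3 = -6 + \left(-138 + 3 F\right) = -144 + 3 F$)
$\left(-191 - 852\right) - c{\left(69,R{\left(-1 \right)} \right)} = \left(-191 - 852\right) - \left(-144 + 3 \cdot 69\right) = -1043 - \left(-144 + 207\right) = -1043 - 63 = -1106$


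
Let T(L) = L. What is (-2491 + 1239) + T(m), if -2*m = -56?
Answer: -1224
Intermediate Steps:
m = 28 (m = -1/2*(-56) = 28)
(-2491 + 1239) + T(m) = (-2491 + 1239) + 28 = -1252 + 28 = -1224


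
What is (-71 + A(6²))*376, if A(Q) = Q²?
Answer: 460600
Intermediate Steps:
(-71 + A(6²))*376 = (-71 + (6²)²)*376 = (-71 + 36²)*376 = (-71 + 1296)*376 = 1225*376 = 460600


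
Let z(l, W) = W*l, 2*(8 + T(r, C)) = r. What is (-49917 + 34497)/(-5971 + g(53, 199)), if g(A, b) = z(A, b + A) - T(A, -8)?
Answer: -10280/4911 ≈ -2.0933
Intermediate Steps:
T(r, C) = -8 + r/2
g(A, b) = 8 - A/2 + A*(A + b) (g(A, b) = (b + A)*A - (-8 + A/2) = (A + b)*A + (8 - A/2) = A*(A + b) + (8 - A/2) = 8 - A/2 + A*(A + b))
(-49917 + 34497)/(-5971 + g(53, 199)) = (-49917 + 34497)/(-5971 + (8 - 1/2*53 + 53*(53 + 199))) = -15420/(-5971 + (8 - 53/2 + 53*252)) = -15420/(-5971 + (8 - 53/2 + 13356)) = -15420/(-5971 + 26675/2) = -15420/14733/2 = -15420*2/14733 = -10280/4911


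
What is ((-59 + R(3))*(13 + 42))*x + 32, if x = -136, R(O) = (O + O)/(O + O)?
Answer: 433872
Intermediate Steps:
R(O) = 1 (R(O) = (2*O)/((2*O)) = (2*O)*(1/(2*O)) = 1)
((-59 + R(3))*(13 + 42))*x + 32 = ((-59 + 1)*(13 + 42))*(-136) + 32 = -58*55*(-136) + 32 = -3190*(-136) + 32 = 433840 + 32 = 433872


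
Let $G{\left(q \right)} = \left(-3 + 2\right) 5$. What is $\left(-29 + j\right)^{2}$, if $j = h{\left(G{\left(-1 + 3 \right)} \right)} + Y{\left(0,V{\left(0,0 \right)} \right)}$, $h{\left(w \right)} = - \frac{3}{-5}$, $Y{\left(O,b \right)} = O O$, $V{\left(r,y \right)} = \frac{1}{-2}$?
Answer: $\frac{20164}{25} \approx 806.56$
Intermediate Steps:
$V{\left(r,y \right)} = - \frac{1}{2}$
$Y{\left(O,b \right)} = O^{2}$
$G{\left(q \right)} = -5$ ($G{\left(q \right)} = \left(-1\right) 5 = -5$)
$h{\left(w \right)} = \frac{3}{5}$ ($h{\left(w \right)} = \left(-3\right) \left(- \frac{1}{5}\right) = \frac{3}{5}$)
$j = \frac{3}{5}$ ($j = \frac{3}{5} + 0^{2} = \frac{3}{5} + 0 = \frac{3}{5} \approx 0.6$)
$\left(-29 + j\right)^{2} = \left(-29 + \frac{3}{5}\right)^{2} = \left(- \frac{142}{5}\right)^{2} = \frac{20164}{25}$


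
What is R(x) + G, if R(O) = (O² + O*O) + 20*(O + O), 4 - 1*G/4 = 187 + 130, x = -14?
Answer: -1420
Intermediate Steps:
G = -1252 (G = 16 - 4*(187 + 130) = 16 - 4*317 = 16 - 1268 = -1252)
R(O) = 2*O² + 40*O (R(O) = (O² + O²) + 20*(2*O) = 2*O² + 40*O)
R(x) + G = 2*(-14)*(20 - 14) - 1252 = 2*(-14)*6 - 1252 = -168 - 1252 = -1420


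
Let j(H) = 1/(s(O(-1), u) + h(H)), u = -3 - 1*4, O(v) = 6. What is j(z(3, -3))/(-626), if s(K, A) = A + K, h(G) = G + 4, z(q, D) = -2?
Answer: -1/626 ≈ -0.0015974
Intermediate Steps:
h(G) = 4 + G
u = -7 (u = -3 - 4 = -7)
j(H) = 1/(3 + H) (j(H) = 1/((-7 + 6) + (4 + H)) = 1/(-1 + (4 + H)) = 1/(3 + H))
j(z(3, -3))/(-626) = 1/((3 - 2)*(-626)) = -1/626/1 = 1*(-1/626) = -1/626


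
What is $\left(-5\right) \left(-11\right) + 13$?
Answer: $68$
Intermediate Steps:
$\left(-5\right) \left(-11\right) + 13 = 55 + 13 = 68$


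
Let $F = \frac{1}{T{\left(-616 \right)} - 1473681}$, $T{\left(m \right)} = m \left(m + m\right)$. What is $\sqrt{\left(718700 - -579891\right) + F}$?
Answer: $\frac{\sqrt{663443289703369582}}{714769} \approx 1139.6$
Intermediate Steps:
$T{\left(m \right)} = 2 m^{2}$ ($T{\left(m \right)} = m 2 m = 2 m^{2}$)
$F = - \frac{1}{714769}$ ($F = \frac{1}{2 \left(-616\right)^{2} - 1473681} = \frac{1}{2 \cdot 379456 - 1473681} = \frac{1}{758912 - 1473681} = \frac{1}{-714769} = - \frac{1}{714769} \approx -1.3991 \cdot 10^{-6}$)
$\sqrt{\left(718700 - -579891\right) + F} = \sqrt{\left(718700 - -579891\right) - \frac{1}{714769}} = \sqrt{\left(718700 + 579891\right) - \frac{1}{714769}} = \sqrt{1298591 - \frac{1}{714769}} = \sqrt{\frac{928192590478}{714769}} = \frac{\sqrt{663443289703369582}}{714769}$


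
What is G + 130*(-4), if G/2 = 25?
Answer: -470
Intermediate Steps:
G = 50 (G = 2*25 = 50)
G + 130*(-4) = 50 + 130*(-4) = 50 - 520 = -470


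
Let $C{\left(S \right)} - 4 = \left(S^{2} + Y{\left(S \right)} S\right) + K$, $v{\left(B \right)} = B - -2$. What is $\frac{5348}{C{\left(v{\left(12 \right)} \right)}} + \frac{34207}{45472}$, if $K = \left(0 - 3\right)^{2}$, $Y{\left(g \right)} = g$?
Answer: $\frac{257038091}{18416160} \approx 13.957$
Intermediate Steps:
$K = 9$ ($K = \left(-3\right)^{2} = 9$)
$v{\left(B \right)} = 2 + B$ ($v{\left(B \right)} = B + 2 = 2 + B$)
$C{\left(S \right)} = 13 + 2 S^{2}$ ($C{\left(S \right)} = 4 + \left(\left(S^{2} + S S\right) + 9\right) = 4 + \left(\left(S^{2} + S^{2}\right) + 9\right) = 4 + \left(2 S^{2} + 9\right) = 4 + \left(9 + 2 S^{2}\right) = 13 + 2 S^{2}$)
$\frac{5348}{C{\left(v{\left(12 \right)} \right)}} + \frac{34207}{45472} = \frac{5348}{13 + 2 \left(2 + 12\right)^{2}} + \frac{34207}{45472} = \frac{5348}{13 + 2 \cdot 14^{2}} + 34207 \cdot \frac{1}{45472} = \frac{5348}{13 + 2 \cdot 196} + \frac{34207}{45472} = \frac{5348}{13 + 392} + \frac{34207}{45472} = \frac{5348}{405} + \frac{34207}{45472} = \frac{257038091}{18416160}$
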